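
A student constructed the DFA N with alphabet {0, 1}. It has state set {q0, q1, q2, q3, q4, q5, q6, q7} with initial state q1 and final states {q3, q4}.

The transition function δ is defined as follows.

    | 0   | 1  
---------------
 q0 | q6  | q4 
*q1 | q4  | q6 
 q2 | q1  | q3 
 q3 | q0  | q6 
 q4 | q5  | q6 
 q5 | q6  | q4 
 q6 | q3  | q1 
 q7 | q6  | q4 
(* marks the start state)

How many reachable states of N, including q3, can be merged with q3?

2

States {q2,q7} cannot be reached from the start state, so discard them.
Start with accepting vs non-accepting: {q3,q4} | {q0,q1,q5,q6}.
On input 0, block {q0,q1,q5,q6} splits into {q0,q5} and {q1,q6}.
The partition is now stable with 3 blocks: {q3,q4} | {q0,q5} | {q1,q6}.
The equivalence class containing q3 is {q3,q4}, of size 2.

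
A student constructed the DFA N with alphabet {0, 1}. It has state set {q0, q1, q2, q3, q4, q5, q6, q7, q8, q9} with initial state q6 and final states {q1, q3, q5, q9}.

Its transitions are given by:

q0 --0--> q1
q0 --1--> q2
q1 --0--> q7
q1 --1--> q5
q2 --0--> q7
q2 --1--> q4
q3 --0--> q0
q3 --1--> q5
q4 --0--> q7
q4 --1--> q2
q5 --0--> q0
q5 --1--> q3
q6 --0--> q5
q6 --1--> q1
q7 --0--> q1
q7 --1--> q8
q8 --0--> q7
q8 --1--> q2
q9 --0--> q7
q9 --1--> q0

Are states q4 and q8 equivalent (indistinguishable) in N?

States {q9} cannot be reached from the start state, so discard them.
P0 = {q1,q3,q5} | {q0,q2,q4,q6,q7,q8}.
Refine {q0,q2,q4,q6,q7,q8} on symbol 0: members go to different blocks, giving {q0,q6,q7} and {q2,q4,q8}.
Refine {q0,q6,q7} on symbol 1: members go to different blocks, giving {q0,q7} and {q6}.
No further refinement is possible. Final partition (4 blocks): {q1,q3,q5} | {q0,q7} | {q2,q4,q8} | {q6}.
q4 and q8 lie in the same block of the stable partition, so they are equivalent — no string distinguishes them.

Yes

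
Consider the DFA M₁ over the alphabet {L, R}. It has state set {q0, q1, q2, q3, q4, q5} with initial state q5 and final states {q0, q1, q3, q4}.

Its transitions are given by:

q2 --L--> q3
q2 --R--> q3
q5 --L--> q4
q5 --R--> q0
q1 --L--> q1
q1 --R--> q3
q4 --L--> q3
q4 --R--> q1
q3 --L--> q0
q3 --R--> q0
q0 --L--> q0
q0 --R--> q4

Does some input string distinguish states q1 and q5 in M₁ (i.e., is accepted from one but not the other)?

First remove the unreachable states {q2}; 5 states remain.
Initial partition by acceptance: {q0,q1,q3,q4} | {q5}.
No further refinement is possible. Final partition (2 blocks): {q0,q1,q3,q4} | {q5}.
q1 and q5 end up in different blocks, so they are distinguishable. For instance, the string 'ε' is accepted from only q1.

Yes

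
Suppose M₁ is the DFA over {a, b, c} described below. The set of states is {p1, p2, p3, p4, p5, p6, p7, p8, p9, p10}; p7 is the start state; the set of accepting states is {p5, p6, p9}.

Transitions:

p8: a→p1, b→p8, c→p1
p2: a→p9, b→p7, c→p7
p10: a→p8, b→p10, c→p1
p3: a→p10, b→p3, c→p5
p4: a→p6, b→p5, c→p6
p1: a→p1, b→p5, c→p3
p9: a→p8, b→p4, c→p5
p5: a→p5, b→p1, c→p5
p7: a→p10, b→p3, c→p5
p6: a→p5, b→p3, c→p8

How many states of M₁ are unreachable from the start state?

4

BFS from p7 reaches {p1, p3, p5, p7, p8, p10}; the 4 state(s) p2, p4, p6, p9 are never visited.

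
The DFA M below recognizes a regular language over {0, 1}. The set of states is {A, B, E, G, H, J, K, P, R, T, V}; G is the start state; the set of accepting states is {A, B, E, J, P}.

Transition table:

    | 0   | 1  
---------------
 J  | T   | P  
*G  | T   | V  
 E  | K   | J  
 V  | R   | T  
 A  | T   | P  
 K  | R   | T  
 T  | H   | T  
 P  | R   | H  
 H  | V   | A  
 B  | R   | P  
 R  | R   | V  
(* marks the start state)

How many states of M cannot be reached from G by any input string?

4

Starting at G and following transitions, the reachable set is {A, G, H, P, R, T, V}. That leaves B, E, J, K unreachable — 4 in total.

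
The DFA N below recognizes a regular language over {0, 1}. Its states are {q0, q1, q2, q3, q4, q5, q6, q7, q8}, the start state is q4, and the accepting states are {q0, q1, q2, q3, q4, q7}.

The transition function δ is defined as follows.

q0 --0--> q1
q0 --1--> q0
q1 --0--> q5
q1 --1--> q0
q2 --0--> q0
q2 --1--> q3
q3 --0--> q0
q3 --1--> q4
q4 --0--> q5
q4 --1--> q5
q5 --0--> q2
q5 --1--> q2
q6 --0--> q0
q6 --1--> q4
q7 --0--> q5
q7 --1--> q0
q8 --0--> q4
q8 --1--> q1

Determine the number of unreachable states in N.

3

No path from q4 leads to q6, q7, q8; the other 6 states are all reachable.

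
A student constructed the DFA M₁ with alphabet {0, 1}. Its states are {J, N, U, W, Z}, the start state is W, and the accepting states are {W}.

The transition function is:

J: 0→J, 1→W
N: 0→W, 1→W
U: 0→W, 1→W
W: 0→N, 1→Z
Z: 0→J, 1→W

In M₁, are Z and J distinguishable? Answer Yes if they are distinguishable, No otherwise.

No

Reachable states from the start: {J,N,W,Z}. Unreachable: {U} — drop them.
P0 = {W} | {J,N,Z}.
On input 0, block {J,N,Z} splits into {J,Z} and {N}.
The partition is now stable with 3 blocks: {W} | {J,Z} | {N}.
Z and J lie in the same block of the stable partition, so they are equivalent — no string distinguishes them.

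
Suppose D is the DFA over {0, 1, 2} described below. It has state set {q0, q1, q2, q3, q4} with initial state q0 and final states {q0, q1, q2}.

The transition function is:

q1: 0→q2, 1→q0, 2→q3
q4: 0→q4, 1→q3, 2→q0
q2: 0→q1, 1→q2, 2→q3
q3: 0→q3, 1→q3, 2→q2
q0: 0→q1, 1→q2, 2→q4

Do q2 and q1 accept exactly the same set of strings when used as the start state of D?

Every state is reachable, so we keep all 5.
P0 = {q0,q1,q2} | {q3,q4}.
Stable partition: {q0,q1,q2} | {q3,q4} — 2 equivalence classes.
q2 and q1 lie in the same block of the stable partition, so they are equivalent — no string distinguishes them.

Yes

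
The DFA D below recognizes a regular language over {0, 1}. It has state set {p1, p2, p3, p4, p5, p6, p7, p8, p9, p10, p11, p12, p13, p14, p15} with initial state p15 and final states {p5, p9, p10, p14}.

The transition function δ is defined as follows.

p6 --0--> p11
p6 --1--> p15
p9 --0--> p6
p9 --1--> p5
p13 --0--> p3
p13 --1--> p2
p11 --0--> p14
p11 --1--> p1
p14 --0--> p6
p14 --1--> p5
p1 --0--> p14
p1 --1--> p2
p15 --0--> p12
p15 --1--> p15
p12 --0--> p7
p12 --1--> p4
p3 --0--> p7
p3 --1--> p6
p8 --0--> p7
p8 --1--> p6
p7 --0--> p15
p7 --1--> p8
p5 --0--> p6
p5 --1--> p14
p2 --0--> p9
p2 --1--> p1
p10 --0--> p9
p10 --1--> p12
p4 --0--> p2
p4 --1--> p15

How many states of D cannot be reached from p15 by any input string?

3

Starting at p15 and following transitions, the reachable set is {p1, p2, p4, p5, p6, p7, p8, p9, p11, p12, p14, p15}. That leaves p3, p10, p13 unreachable — 3 in total.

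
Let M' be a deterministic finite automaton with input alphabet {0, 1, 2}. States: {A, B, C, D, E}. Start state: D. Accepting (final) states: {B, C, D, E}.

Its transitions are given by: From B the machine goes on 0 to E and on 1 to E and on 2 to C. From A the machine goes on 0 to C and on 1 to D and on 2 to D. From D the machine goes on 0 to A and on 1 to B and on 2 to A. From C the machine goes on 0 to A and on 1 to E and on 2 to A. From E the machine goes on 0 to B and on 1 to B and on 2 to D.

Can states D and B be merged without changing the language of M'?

P0 = {B,C,D,E} | {A}.
Refine {B,C,D,E} on symbol 0: members go to different blocks, giving {B,E} and {C,D}.
The partition is now stable with 3 blocks: {B,E} | {A} | {C,D}.
D and B end up in different blocks, so they are distinguishable. For instance, the string '0' is accepted from only B.

No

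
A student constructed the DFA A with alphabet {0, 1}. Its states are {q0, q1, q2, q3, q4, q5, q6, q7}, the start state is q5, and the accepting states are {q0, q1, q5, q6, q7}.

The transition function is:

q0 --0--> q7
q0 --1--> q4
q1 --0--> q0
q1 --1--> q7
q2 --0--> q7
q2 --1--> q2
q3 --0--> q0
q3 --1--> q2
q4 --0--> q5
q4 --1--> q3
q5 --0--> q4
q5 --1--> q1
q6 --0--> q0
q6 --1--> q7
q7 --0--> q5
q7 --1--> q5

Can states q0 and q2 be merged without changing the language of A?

Reachable states from the start: {q0,q1,q2,q3,q4,q5,q7}. Unreachable: {q6} — drop them.
P0 = {q0,q1,q5,q7} | {q2,q3,q4}.
On input 0, block {q0,q1,q5,q7} splits into {q0,q1,q7} and {q5}.
Split {q0,q1,q7} by δ(·,0) → {q0,q1} and {q7}.
On input 0, block {q0,q1} splits into {q0} and {q1}.
On input 0, block {q2,q3,q4} splits into {q2} and {q3} and {q4}.
The partition is now stable with 7 blocks: {q0} | {q2} | {q5} | {q7} | {q1} | {q3} | {q4}.
q0 and q2 end up in different blocks, so they are distinguishable. For instance, the string 'ε' is accepted from only q0.

No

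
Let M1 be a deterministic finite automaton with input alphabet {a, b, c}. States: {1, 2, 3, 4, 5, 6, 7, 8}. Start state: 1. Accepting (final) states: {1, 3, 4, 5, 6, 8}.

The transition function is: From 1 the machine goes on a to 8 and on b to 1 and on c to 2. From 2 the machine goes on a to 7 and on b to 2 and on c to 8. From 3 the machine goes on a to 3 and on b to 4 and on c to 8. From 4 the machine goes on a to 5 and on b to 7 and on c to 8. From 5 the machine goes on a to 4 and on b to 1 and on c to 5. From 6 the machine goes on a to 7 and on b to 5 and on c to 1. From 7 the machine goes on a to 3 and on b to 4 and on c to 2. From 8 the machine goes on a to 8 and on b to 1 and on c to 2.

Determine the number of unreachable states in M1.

Starting at 1 and following transitions, the reachable set is {1, 2, 3, 4, 5, 7, 8}. That leaves 6 unreachable — 1 in total.

1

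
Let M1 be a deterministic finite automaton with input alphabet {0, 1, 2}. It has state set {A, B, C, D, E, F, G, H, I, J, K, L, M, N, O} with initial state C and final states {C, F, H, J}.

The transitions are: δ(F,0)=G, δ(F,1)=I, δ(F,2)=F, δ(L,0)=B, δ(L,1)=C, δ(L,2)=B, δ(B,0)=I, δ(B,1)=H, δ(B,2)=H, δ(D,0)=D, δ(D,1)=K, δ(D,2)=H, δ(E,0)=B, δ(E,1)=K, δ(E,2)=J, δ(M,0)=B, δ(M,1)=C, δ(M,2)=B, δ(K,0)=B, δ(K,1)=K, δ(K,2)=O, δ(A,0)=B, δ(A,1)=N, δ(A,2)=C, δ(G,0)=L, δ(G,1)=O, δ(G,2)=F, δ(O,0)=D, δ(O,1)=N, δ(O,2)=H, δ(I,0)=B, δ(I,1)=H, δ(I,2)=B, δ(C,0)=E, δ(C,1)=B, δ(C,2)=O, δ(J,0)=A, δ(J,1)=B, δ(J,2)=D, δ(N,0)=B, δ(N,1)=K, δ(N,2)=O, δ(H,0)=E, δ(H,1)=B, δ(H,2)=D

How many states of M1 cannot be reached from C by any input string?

4

Starting at C and following transitions, the reachable set is {A, B, C, D, E, H, I, J, K, N, O}. That leaves F, G, L, M unreachable — 4 in total.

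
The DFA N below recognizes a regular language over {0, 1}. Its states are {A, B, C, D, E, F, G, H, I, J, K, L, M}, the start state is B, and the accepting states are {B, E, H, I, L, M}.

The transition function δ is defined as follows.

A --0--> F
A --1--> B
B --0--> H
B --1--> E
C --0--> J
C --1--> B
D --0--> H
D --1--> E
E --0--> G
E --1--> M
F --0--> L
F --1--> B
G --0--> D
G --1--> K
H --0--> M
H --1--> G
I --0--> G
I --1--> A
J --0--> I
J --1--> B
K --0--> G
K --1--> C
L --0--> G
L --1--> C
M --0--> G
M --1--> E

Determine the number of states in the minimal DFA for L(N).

9

All states are reachable from the start state.
P0 = {B,E,H,I,L,M} | {A,C,D,F,G,J,K}.
On input 0, block {B,E,H,I,L,M} splits into {E,I,L,M} and {B,H}.
On input 1, block {E,I,L,M} splits into {E,M} and {I,L}.
Split {A,C,D,F,G,J,K} by δ(·,0) → {A,C,G,K} and {F,J} and {D}.
Split {A,C,G,K} by δ(·,0) → {A,C} and {G} and {K}.
Refine {B,H} on symbol 0: members go to different blocks, giving {B} and {H}.
Stable partition: {E,M} | {A,C} | {B} | {I,L} | {F,J} | {D} | {G} | {K} | {H} — 9 equivalence classes.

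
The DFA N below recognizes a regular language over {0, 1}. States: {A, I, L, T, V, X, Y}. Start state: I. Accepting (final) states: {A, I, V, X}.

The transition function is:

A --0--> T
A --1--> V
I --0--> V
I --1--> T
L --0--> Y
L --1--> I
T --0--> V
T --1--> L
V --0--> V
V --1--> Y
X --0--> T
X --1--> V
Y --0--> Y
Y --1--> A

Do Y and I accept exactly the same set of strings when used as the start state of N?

No

Reachable states from the start: {A,I,L,T,V,Y}. Unreachable: {X} — drop them.
P0 = {A,I,V} | {L,T,Y}.
Refine {A,I,V} on symbol 0: members go to different blocks, giving {I,V} and {A}.
Split {L,T,Y} by δ(·,0) → {L,Y} and {T}.
Refine {I,V} on symbol 1: members go to different blocks, giving {I} and {V}.
Refine {L,Y} on symbol 1: members go to different blocks, giving {L} and {Y}.
The partition is now stable with 6 blocks: {I} | {L} | {A} | {T} | {V} | {Y}.
Y and I end up in different blocks, so they are distinguishable. For instance, the string 'ε' is accepted from only I.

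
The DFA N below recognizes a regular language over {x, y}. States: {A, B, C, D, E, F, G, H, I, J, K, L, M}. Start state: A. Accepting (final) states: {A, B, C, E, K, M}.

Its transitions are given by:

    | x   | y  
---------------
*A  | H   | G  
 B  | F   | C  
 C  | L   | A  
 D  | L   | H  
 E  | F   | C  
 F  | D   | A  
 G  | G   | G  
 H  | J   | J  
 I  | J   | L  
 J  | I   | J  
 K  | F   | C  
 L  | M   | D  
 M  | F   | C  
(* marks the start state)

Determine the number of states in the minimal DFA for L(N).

10

States {B,E,K} cannot be reached from the start state, so discard them.
P0 = {A,C,M} | {D,F,G,H,I,J,L}.
On input y, block {A,C,M} splits into {C,M} and {A}.
On input y, block {C,M} splits into {C} and {M}.
Split {D,F,G,H,I,J,L} by δ(·,x) → {D,F,G,H,I,J} and {L}.
On input x, block {D,F,G,H,I,J} splits into {F,G,H,I,J} and {D}.
Split {F,G,H,I,J} by δ(·,x) → {G,H,I,J} and {F}.
Refine {G,H,I,J} on symbol y: members go to different blocks, giving {G,H,J} and {I}.
On input x, block {G,H,J} splits into {G,H} and {J}.
Split {G,H} by δ(·,x) → {G} and {H}.
Stable partition: {C} | {G} | {A} | {M} | {L} | {D} | {F} | {I} | {J} | {H} — 10 equivalence classes.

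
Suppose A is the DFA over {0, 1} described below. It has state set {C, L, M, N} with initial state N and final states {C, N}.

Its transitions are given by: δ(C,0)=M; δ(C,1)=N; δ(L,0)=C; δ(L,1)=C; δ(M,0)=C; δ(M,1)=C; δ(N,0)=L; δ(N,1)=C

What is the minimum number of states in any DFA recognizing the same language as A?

Every state is reachable, so we keep all 4.
Initial partition by acceptance: {C,N} | {L,M}.
No further refinement is possible. Final partition (2 blocks): {C,N} | {L,M}.

2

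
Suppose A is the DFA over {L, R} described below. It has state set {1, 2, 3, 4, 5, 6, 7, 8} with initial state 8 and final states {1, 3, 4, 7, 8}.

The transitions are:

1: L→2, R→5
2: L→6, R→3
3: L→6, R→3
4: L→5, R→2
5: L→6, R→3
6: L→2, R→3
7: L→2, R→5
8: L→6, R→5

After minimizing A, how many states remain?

Reachable states from the start: {2,3,5,6,8}. Unreachable: {1,4,7} — drop them.
P0 = {3,8} | {2,5,6}.
On input R, block {3,8} splits into {3} and {8}.
No further refinement is possible. Final partition (3 blocks): {3} | {2,5,6} | {8}.

3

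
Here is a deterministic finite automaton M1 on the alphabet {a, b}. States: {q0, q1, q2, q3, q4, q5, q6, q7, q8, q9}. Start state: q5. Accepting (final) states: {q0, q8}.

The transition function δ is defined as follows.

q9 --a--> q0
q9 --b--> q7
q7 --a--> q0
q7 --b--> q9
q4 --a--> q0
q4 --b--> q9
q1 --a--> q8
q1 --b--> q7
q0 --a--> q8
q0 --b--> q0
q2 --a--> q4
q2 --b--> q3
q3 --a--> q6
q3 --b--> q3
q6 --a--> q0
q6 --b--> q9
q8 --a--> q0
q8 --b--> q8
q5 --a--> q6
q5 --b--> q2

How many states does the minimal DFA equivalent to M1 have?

States {q1} cannot be reached from the start state, so discard them.
Initial partition by acceptance: {q0,q8} | {q2,q3,q4,q5,q6,q7,q9}.
On input a, block {q2,q3,q4,q5,q6,q7,q9} splits into {q4,q6,q7,q9} and {q2,q3,q5}.
The partition is now stable with 3 blocks: {q0,q8} | {q4,q6,q7,q9} | {q2,q3,q5}.

3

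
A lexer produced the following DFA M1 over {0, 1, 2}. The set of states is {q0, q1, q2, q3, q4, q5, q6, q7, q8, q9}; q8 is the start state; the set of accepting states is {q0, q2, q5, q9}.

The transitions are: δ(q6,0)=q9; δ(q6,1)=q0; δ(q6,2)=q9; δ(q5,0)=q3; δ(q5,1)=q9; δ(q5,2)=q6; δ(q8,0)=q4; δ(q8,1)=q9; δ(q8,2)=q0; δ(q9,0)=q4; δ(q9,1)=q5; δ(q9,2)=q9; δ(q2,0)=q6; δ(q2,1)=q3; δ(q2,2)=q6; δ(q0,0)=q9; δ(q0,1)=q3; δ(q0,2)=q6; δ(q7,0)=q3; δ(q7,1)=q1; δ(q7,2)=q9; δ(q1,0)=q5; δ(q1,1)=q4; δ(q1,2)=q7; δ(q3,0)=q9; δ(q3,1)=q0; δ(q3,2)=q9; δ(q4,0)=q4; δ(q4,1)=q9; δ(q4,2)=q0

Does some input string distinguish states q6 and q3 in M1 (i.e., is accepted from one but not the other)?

Reachable states from the start: {q0,q3,q4,q5,q6,q8,q9}. Unreachable: {q1,q2,q7} — drop them.
Initial partition by acceptance: {q0,q5,q9} | {q3,q4,q6,q8}.
On input 0, block {q0,q5,q9} splits into {q5,q9} and {q0}.
Refine {q5,q9} on symbol 2: members go to different blocks, giving {q5} and {q9}.
Split {q3,q4,q6,q8} by δ(·,0) → {q3,q6} and {q4,q8}.
No further refinement is possible. Final partition (5 blocks): {q5} | {q3,q6} | {q0} | {q9} | {q4,q8}.
q6 and q3 lie in the same block of the stable partition, so they are equivalent — no string distinguishes them.

No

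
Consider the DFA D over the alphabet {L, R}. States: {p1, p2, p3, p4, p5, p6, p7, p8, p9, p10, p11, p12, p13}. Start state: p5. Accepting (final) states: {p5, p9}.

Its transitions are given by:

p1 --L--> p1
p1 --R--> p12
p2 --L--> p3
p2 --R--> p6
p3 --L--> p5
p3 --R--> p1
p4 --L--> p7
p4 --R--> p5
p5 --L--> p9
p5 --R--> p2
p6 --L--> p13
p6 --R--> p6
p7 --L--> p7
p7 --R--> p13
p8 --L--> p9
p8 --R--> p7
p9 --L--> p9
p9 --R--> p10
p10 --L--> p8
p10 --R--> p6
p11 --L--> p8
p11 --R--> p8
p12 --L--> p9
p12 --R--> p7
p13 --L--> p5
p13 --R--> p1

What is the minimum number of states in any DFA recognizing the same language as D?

Reachable states from the start: {p1,p2,p3,p5,p6,p7,p8,p9,p10,p12,p13}. Unreachable: {p4,p11} — drop them.
Initial partition by acceptance: {p5,p9} | {p1,p2,p3,p6,p7,p8,p10,p12,p13}.
On input L, block {p1,p2,p3,p6,p7,p8,p10,p12,p13} splits into {p1,p2,p6,p7,p10} and {p3,p8,p12,p13}.
Refine {p1,p2,p6,p7,p10} on symbol L: members go to different blocks, giving {p2,p6,p10} and {p1,p7}.
Stable partition: {p5,p9} | {p2,p6,p10} | {p3,p8,p12,p13} | {p1,p7} — 4 equivalence classes.

4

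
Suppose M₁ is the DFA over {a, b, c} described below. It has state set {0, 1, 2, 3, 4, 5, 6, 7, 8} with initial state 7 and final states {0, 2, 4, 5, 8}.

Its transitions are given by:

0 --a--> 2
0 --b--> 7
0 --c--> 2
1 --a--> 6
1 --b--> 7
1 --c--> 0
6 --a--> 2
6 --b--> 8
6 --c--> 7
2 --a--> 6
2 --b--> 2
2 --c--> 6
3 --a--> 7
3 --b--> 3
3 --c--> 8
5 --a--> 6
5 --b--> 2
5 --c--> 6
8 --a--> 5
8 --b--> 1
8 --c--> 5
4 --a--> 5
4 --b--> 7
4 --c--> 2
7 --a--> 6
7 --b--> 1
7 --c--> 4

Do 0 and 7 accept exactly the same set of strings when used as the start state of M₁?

First remove the unreachable states {3}; 8 states remain.
P0 = {0,2,4,5,8} | {1,6,7}.
On input a, block {0,2,4,5,8} splits into {0,4,8} and {2,5}.
Split {1,6,7} by δ(·,a) → {1,7} and {6}.
Stable partition: {0,4,8} | {1,7} | {2,5} | {6} — 4 equivalence classes.
0 and 7 end up in different blocks, so they are distinguishable. For instance, the string 'ε' is accepted from only 0.

No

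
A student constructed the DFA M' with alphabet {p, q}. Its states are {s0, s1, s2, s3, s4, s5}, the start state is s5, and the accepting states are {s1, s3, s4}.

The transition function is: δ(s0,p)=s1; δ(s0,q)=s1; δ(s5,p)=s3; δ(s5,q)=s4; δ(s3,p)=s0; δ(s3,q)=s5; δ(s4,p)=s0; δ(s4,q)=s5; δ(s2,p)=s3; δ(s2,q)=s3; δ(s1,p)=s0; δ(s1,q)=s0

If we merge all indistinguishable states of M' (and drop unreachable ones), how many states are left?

2

Reachable states from the start: {s0,s1,s3,s4,s5}. Unreachable: {s2} — drop them.
P0 = {s1,s3,s4} | {s0,s5}.
No further refinement is possible. Final partition (2 blocks): {s1,s3,s4} | {s0,s5}.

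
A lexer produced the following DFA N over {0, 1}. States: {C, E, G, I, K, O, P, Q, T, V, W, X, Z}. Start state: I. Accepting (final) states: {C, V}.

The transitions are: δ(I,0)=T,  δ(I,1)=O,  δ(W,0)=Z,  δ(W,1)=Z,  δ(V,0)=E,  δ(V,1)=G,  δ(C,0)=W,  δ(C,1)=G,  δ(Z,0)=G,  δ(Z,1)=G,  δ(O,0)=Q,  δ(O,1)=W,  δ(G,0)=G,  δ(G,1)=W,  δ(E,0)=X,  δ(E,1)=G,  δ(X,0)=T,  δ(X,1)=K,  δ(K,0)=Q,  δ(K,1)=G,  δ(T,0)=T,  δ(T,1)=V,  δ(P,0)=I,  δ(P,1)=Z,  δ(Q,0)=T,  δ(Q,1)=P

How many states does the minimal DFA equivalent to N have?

5

States {C} cannot be reached from the start state, so discard them.
Start with accepting vs non-accepting: {V} | {E,G,I,K,O,P,Q,T,W,X,Z}.
On input 1, block {E,G,I,K,O,P,Q,T,W,X,Z} splits into {E,G,I,K,O,P,Q,W,X,Z} and {T}.
Refine {E,G,I,K,O,P,Q,W,X,Z} on symbol 0: members go to different blocks, giving {E,G,K,O,P,W,Z} and {I,Q,X}.
Refine {E,G,K,O,P,W,Z} on symbol 0: members go to different blocks, giving {E,K,O,P} and {G,W,Z}.
Stable partition: {V} | {E,K,O,P} | {T} | {I,Q,X} | {G,W,Z} — 5 equivalence classes.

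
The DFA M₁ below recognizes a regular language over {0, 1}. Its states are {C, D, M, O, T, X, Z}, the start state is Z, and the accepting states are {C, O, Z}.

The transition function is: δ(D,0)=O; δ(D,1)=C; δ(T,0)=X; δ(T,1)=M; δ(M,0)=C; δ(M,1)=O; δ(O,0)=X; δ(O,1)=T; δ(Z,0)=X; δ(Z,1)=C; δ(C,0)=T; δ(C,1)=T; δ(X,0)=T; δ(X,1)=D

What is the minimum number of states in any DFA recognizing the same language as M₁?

All states are reachable from the start state.
Initial partition by acceptance: {C,O,Z} | {D,M,T,X}.
Split {C,O,Z} by δ(·,1) → {C,O} and {Z}.
Split {D,M,T,X} by δ(·,0) → {D,M} and {T,X}.
The partition is now stable with 4 blocks: {C,O} | {D,M} | {Z} | {T,X}.

4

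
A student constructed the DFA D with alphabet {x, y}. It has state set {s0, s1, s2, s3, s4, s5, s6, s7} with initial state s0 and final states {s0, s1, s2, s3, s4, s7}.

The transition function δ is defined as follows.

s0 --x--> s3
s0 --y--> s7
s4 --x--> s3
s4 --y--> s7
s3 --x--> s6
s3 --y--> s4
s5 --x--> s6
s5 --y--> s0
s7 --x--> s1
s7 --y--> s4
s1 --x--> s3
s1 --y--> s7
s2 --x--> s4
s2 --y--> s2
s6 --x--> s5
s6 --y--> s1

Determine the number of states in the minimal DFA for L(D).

4

First remove the unreachable states {s2}; 7 states remain.
Initial partition by acceptance: {s0,s1,s3,s4,s7} | {s5,s6}.
Split {s0,s1,s3,s4,s7} by δ(·,x) → {s0,s1,s4,s7} and {s3}.
Refine {s0,s1,s4,s7} on symbol x: members go to different blocks, giving {s0,s1,s4} and {s7}.
The partition is now stable with 4 blocks: {s0,s1,s4} | {s5,s6} | {s3} | {s7}.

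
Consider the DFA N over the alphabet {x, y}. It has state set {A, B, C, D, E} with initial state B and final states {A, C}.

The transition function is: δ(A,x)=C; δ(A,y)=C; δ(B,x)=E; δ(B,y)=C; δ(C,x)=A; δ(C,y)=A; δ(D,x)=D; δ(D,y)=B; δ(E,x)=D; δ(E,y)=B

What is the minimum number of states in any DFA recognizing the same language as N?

3

All states are reachable from the start state.
P0 = {A,C} | {B,D,E}.
Refine {B,D,E} on symbol y: members go to different blocks, giving {D,E} and {B}.
Stable partition: {A,C} | {D,E} | {B} — 3 equivalence classes.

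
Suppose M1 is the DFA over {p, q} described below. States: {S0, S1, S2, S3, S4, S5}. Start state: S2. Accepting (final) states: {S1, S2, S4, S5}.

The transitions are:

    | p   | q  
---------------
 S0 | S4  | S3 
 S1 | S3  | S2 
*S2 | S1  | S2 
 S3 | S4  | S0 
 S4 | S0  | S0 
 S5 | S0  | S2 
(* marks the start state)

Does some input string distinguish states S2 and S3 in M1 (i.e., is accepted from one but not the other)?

Yes

States {S5} cannot be reached from the start state, so discard them.
Initial partition by acceptance: {S1,S2,S4} | {S0,S3}.
Split {S1,S2,S4} by δ(·,p) → {S1,S4} and {S2}.
Refine {S1,S4} on symbol q: members go to different blocks, giving {S1} and {S4}.
No further refinement is possible. Final partition (4 blocks): {S1} | {S0,S3} | {S2} | {S4}.
S2 and S3 end up in different blocks, so they are distinguishable. For instance, the string 'ε' is accepted from only S2.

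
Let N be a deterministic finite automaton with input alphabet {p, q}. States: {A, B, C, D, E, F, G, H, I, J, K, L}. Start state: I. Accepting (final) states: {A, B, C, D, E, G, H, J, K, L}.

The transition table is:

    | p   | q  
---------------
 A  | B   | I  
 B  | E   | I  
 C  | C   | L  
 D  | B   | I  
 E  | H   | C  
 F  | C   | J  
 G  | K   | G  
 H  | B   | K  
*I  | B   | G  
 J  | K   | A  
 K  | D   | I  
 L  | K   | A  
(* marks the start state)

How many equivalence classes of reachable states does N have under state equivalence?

Reachable states from the start: {A,B,C,D,E,G,H,I,K,L}. Unreachable: {F,J} — drop them.
Initial partition by acceptance: {A,B,C,D,E,G,H,K,L} | {I}.
Refine {A,B,C,D,E,G,H,K,L} on symbol q: members go to different blocks, giving {C,E,G,H,L} and {A,B,D,K}.
Split {C,E,G,H,L} by δ(·,p) → {G,H,L} and {C,E}.
On input q, block {G,H,L} splits into {H,L} and {G}.
Split {A,B,D,K} by δ(·,p) → {A,D,K} and {B}.
On input p, block {H,L} splits into {H} and {L}.
On input p, block {A,D,K} splits into {A,D} and {K}.
Split {C,E} by δ(·,p) → {C} and {E}.
No further refinement is possible. Final partition (9 blocks): {H} | {I} | {A,D} | {C} | {G} | {B} | {L} | {K} | {E}.

9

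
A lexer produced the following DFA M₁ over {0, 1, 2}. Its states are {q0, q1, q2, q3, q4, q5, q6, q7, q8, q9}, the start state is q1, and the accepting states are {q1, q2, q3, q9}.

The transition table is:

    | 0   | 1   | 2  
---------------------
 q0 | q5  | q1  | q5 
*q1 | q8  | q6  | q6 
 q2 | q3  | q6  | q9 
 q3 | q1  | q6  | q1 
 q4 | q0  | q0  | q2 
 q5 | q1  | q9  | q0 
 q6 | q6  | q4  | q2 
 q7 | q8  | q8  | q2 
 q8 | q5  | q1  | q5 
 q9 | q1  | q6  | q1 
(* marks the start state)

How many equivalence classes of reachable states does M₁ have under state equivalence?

Reachable states from the start: {q0,q1,q2,q3,q4,q5,q6,q8,q9}. Unreachable: {q7} — drop them.
P0 = {q1,q2,q3,q9} | {q0,q4,q5,q6,q8}.
Refine {q1,q2,q3,q9} on symbol 0: members go to different blocks, giving {q2,q3,q9} and {q1}.
Refine {q2,q3,q9} on symbol 0: members go to different blocks, giving {q3,q9} and {q2}.
Refine {q0,q4,q5,q6,q8} on symbol 0: members go to different blocks, giving {q0,q4,q6,q8} and {q5}.
Refine {q0,q4,q6,q8} on symbol 0: members go to different blocks, giving {q0,q8} and {q4,q6}.
On input 0, block {q4,q6} splits into {q4} and {q6}.
No further refinement is possible. Final partition (7 blocks): {q3,q9} | {q0,q8} | {q1} | {q2} | {q5} | {q4} | {q6}.

7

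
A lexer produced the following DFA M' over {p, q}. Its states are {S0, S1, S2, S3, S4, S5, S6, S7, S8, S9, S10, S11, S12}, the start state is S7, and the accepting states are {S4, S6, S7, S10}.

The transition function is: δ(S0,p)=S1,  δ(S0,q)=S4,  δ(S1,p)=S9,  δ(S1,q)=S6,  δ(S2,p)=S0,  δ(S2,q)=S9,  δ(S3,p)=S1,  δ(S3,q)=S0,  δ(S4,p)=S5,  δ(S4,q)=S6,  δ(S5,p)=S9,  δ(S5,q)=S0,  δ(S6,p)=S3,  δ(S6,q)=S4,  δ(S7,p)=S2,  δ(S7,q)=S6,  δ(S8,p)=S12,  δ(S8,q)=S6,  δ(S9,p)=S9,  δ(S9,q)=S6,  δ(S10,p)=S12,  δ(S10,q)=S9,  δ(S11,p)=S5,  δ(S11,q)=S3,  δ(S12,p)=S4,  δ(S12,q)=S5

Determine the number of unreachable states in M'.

Starting at S7 and following transitions, the reachable set is {S0, S1, S2, S3, S4, S5, S6, S7, S9}. That leaves S8, S10, S11, S12 unreachable — 4 in total.

4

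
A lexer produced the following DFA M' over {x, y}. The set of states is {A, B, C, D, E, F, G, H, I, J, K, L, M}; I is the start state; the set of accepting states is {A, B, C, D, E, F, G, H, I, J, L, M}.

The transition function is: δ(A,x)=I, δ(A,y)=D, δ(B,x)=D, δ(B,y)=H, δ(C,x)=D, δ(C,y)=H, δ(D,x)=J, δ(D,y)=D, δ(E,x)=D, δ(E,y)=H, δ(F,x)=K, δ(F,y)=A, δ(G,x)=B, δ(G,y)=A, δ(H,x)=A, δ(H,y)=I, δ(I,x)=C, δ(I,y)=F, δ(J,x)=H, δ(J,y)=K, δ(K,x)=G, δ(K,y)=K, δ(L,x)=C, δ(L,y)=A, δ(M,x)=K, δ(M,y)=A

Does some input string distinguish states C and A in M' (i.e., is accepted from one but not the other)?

Reachable states from the start: {A,B,C,D,F,G,H,I,J,K}. Unreachable: {E,L,M} — drop them.
Initial partition by acceptance: {A,B,C,D,F,G,H,I,J} | {K}.
Refine {A,B,C,D,F,G,H,I,J} on symbol x: members go to different blocks, giving {A,B,C,D,G,H,I,J} and {F}.
Refine {A,B,C,D,G,H,I,J} on symbol y: members go to different blocks, giving {A,B,C,D,G,H} and {I} and {J}.
On input x, block {A,B,C,D,G,H} splits into {B,C,G,H} and {A} and {D}.
Split {B,C,G,H} by δ(·,x) → {B,C} and {G} and {H}.
No further refinement is possible. Final partition (9 blocks): {B,C} | {K} | {F} | {I} | {J} | {A} | {D} | {G} | {H}.
C and A end up in different blocks, so they are distinguishable. For instance, the string 'xxy' is accepted from only A.

Yes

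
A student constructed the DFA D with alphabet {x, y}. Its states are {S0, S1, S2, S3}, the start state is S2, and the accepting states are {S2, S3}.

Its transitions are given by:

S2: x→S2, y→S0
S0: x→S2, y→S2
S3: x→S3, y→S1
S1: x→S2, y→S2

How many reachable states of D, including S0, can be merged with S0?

States {S1,S3} cannot be reached from the start state, so discard them.
P0 = {S2} | {S0}.
The partition is now stable with 2 blocks: {S2} | {S0}.
The equivalence class containing S0 is {S0}, of size 1.

1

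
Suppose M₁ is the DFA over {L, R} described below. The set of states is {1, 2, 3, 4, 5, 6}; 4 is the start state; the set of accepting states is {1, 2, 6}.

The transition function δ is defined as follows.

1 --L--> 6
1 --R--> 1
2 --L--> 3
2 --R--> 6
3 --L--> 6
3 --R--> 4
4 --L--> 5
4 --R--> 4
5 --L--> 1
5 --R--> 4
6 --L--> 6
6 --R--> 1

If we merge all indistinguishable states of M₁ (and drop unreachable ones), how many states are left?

Reachable states from the start: {1,4,5,6}. Unreachable: {2,3} — drop them.
Start with accepting vs non-accepting: {1,6} | {4,5}.
On input L, block {4,5} splits into {4} and {5}.
No further refinement is possible. Final partition (3 blocks): {1,6} | {4} | {5}.

3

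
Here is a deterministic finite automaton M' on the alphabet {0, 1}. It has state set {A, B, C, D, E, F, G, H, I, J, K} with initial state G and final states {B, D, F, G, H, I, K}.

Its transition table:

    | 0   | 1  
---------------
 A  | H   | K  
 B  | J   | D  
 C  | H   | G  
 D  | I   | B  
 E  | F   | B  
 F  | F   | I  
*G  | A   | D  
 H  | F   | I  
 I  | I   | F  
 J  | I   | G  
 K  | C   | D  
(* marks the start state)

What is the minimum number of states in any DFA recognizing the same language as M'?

States {E} cannot be reached from the start state, so discard them.
Initial partition by acceptance: {B,D,F,G,H,I,K} | {A,C,J}.
On input 0, block {B,D,F,G,H,I,K} splits into {D,F,H,I} and {B,G,K}.
Refine {D,F,H,I} on symbol 1: members go to different blocks, giving {F,H,I} and {D}.
No further refinement is possible. Final partition (4 blocks): {F,H,I} | {A,C,J} | {B,G,K} | {D}.

4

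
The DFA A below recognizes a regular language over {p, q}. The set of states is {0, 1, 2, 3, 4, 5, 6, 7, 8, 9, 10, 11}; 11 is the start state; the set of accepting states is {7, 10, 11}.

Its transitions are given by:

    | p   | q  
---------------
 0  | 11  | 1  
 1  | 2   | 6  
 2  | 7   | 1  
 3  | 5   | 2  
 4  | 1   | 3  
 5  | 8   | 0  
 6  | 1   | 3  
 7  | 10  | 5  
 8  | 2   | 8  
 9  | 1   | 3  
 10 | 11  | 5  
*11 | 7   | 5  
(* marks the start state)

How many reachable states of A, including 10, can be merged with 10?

Reachable states from the start: {0,1,2,3,5,6,7,8,10,11}. Unreachable: {4,9} — drop them.
Initial partition by acceptance: {7,10,11} | {0,1,2,3,5,6,8}.
Refine {0,1,2,3,5,6,8} on symbol p: members go to different blocks, giving {1,3,5,6,8} and {0,2}.
On input p, block {1,3,5,6,8} splits into {3,5,6} and {1,8}.
Split {3,5,6} by δ(·,p) → {5,6} and {3}.
Split {5,6} by δ(·,q) → {5} and {6}.
Split {1,8} by δ(·,q) → {1} and {8}.
Stable partition: {7,10,11} | {5} | {0,2} | {1} | {3} | {6} | {8} — 7 equivalence classes.
The equivalence class containing 10 is {7,10,11}, of size 3.

3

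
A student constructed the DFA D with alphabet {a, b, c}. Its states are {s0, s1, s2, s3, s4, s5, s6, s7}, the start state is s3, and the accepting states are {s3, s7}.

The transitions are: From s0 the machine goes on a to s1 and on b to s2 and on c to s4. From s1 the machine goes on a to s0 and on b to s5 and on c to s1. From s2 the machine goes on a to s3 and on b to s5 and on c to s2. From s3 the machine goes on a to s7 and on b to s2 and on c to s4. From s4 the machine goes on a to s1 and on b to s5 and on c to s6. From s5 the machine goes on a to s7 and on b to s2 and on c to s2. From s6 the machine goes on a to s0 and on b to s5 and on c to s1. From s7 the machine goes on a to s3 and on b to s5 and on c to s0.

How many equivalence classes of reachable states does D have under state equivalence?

3

Every state is reachable, so we keep all 8.
Start with accepting vs non-accepting: {s3,s7} | {s0,s1,s2,s4,s5,s6}.
On input a, block {s0,s1,s2,s4,s5,s6} splits into {s0,s1,s4,s6} and {s2,s5}.
No further refinement is possible. Final partition (3 blocks): {s3,s7} | {s0,s1,s4,s6} | {s2,s5}.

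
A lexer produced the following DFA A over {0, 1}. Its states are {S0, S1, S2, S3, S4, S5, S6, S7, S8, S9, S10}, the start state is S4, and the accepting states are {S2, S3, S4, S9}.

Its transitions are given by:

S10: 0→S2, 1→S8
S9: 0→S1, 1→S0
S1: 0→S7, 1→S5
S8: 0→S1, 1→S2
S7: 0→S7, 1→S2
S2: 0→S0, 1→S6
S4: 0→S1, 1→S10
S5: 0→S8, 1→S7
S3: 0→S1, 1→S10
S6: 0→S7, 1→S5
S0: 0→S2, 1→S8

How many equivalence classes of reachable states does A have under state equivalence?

7

Reachable states from the start: {S0,S1,S2,S4,S5,S6,S7,S8,S10}. Unreachable: {S3,S9} — drop them.
Start with accepting vs non-accepting: {S2,S4} | {S0,S1,S5,S6,S7,S8,S10}.
Refine {S0,S1,S5,S6,S7,S8,S10} on symbol 0: members go to different blocks, giving {S1,S5,S6,S7,S8} and {S0,S10}.
On input 0, block {S2,S4} splits into {S2} and {S4}.
Split {S1,S5,S6,S7,S8} by δ(·,1) → {S1,S5,S6} and {S7,S8}.
On input 1, block {S1,S5,S6} splits into {S1,S6} and {S5}.
Split {S7,S8} by δ(·,0) → {S7} and {S8}.
The partition is now stable with 7 blocks: {S2} | {S1,S6} | {S0,S10} | {S4} | {S7} | {S5} | {S8}.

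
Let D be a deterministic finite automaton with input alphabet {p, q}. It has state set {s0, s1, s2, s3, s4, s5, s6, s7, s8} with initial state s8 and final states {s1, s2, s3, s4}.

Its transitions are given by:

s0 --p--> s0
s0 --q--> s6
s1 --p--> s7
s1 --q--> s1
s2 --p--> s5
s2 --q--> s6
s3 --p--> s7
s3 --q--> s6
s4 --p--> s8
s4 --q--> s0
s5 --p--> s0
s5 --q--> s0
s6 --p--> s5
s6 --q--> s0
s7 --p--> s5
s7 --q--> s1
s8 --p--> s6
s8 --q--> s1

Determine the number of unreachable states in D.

No path from s8 leads to s2, s3, s4; the other 6 states are all reachable.

3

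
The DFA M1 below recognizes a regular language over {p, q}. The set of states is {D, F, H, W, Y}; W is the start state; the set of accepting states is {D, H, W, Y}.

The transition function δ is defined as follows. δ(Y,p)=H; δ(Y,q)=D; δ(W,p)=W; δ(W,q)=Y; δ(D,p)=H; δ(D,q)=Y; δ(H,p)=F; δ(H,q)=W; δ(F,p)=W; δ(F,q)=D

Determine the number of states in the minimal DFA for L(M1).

4

Start with accepting vs non-accepting: {D,H,W,Y} | {F}.
On input p, block {D,H,W,Y} splits into {D,W,Y} and {H}.
On input p, block {D,W,Y} splits into {D,Y} and {W}.
Stable partition: {D,Y} | {F} | {H} | {W} — 4 equivalence classes.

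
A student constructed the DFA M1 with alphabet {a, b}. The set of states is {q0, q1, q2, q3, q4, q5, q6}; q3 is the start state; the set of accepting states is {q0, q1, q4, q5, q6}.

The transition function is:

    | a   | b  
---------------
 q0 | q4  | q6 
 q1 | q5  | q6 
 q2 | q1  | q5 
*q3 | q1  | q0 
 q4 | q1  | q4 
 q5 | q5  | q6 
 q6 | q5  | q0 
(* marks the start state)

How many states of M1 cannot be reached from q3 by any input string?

No path from q3 leads to q2; the other 6 states are all reachable.

1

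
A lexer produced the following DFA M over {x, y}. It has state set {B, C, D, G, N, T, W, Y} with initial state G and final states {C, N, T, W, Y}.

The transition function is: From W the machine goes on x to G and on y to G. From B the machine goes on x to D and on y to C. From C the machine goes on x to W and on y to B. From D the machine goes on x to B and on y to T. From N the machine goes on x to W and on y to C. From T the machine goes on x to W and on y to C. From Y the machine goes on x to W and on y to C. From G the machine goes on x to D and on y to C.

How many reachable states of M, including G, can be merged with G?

States {N,Y} cannot be reached from the start state, so discard them.
Start with accepting vs non-accepting: {C,T,W} | {B,D,G}.
Split {C,T,W} by δ(·,x) → {C,T} and {W}.
Refine {C,T} on symbol y: members go to different blocks, giving {T} and {C}.
Refine {B,D,G} on symbol y: members go to different blocks, giving {B,G} and {D}.
Stable partition: {T} | {B,G} | {W} | {C} | {D} — 5 equivalence classes.
The equivalence class containing G is {B,G}, of size 2.

2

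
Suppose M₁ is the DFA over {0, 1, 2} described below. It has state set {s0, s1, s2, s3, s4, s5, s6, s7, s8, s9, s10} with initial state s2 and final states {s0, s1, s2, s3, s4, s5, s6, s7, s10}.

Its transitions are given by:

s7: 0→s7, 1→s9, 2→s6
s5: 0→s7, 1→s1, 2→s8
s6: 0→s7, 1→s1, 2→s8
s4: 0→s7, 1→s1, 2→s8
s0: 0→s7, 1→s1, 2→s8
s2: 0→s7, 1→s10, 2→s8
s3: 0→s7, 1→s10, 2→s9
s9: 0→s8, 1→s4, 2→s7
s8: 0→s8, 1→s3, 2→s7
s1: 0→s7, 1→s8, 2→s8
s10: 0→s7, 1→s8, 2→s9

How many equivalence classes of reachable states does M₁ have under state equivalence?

4

Reachable states from the start: {s1,s2,s3,s4,s6,s7,s8,s9,s10}. Unreachable: {s0,s5} — drop them.
P0 = {s1,s2,s3,s4,s6,s7,s10} | {s8,s9}.
On input 1, block {s1,s2,s3,s4,s6,s7,s10} splits into {s2,s3,s4,s6} and {s1,s7,s10}.
On input 2, block {s1,s7,s10} splits into {s1,s10} and {s7}.
No further refinement is possible. Final partition (4 blocks): {s2,s3,s4,s6} | {s8,s9} | {s1,s10} | {s7}.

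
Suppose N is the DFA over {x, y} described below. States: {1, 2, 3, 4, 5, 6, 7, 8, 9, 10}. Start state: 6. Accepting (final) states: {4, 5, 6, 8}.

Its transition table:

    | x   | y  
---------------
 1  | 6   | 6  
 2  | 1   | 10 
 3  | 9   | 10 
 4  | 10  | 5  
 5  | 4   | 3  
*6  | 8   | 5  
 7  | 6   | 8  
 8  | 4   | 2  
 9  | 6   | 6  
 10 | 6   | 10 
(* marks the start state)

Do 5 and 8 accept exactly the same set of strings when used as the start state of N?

Yes

States {7} cannot be reached from the start state, so discard them.
P0 = {4,5,6,8} | {1,2,3,9,10}.
Refine {4,5,6,8} on symbol x: members go to different blocks, giving {5,6,8} and {4}.
Split {5,6,8} by δ(·,x) → {5,8} and {6}.
Refine {1,2,3,9,10} on symbol x: members go to different blocks, giving {1,9,10} and {2,3}.
On input y, block {1,9,10} splits into {1,9} and {10}.
No further refinement is possible. Final partition (6 blocks): {5,8} | {1,9} | {4} | {6} | {2,3} | {10}.
5 and 8 lie in the same block of the stable partition, so they are equivalent — no string distinguishes them.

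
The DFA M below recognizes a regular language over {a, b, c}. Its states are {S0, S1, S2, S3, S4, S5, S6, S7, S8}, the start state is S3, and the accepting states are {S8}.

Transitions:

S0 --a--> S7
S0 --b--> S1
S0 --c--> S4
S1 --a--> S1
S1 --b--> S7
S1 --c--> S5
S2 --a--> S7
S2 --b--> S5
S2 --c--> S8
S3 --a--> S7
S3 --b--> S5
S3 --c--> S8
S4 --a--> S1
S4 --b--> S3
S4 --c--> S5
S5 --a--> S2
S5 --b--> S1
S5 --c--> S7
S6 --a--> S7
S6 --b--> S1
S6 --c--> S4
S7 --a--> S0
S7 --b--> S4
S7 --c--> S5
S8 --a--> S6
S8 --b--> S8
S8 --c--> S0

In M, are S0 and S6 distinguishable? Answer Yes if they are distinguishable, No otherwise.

Every state is reachable, so we keep all 9.
Initial partition by acceptance: {S8} | {S0,S1,S2,S3,S4,S5,S6,S7}.
Split {S0,S1,S2,S3,S4,S5,S6,S7} by δ(·,c) → {S0,S1,S4,S5,S6,S7} and {S2,S3}.
Refine {S0,S1,S4,S5,S6,S7} on symbol a: members go to different blocks, giving {S0,S1,S4,S6,S7} and {S5}.
Refine {S0,S1,S4,S6,S7} on symbol b: members go to different blocks, giving {S0,S1,S6,S7} and {S4}.
Refine {S0,S1,S6,S7} on symbol b: members go to different blocks, giving {S0,S1,S6} and {S7}.
Split {S0,S1,S6} by δ(·,a) → {S0,S6} and {S1}.
Stable partition: {S8} | {S0,S6} | {S2,S3} | {S5} | {S4} | {S7} | {S1} — 7 equivalence classes.
S0 and S6 lie in the same block of the stable partition, so they are equivalent — no string distinguishes them.

No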